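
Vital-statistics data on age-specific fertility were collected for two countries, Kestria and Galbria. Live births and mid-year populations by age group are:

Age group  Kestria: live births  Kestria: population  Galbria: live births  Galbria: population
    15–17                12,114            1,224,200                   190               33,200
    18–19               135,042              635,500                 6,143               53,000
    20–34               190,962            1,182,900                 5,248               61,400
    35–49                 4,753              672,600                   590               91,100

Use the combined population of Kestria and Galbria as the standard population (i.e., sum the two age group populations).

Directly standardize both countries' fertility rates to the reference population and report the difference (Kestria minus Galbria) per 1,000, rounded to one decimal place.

Age-specific rates per 1,000 for Kestria: 9.895, 212.497, 161.435, 7.067.
For Galbria: 5.723, 115.906, 85.472, 6.476.
Combined standard total = 3,953,900; weights = 0.3180, 0.1741, 0.3147, 0.1932.
Kestria: 0.3180×9.895 + 0.1741×212.497 + 0.3147×161.435 + 0.1932×7.067 = 92.3184 per 1,000.
Galbria: 0.3180×5.723 + 0.1741×115.906 + 0.3147×85.472 + 0.1932×6.476 = 50.1521 per 1,000.
Difference = 92.3184 − 50.1521 = 42.1664.

42.2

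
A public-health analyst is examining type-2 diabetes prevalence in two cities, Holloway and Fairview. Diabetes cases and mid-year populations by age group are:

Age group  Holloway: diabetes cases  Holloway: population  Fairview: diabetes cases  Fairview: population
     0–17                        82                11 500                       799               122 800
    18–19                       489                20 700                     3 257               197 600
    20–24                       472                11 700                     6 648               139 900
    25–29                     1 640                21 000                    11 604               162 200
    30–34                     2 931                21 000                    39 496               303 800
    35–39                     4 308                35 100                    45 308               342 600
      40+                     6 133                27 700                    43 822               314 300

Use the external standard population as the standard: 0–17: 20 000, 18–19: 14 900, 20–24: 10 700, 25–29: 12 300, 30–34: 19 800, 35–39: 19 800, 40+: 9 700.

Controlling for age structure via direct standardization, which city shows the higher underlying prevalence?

Holloway

Age-specific rates per 1 000 for Holloway: 7.130, 23.623, 40.342, 78.095, 139.571, 122.735, 221.408.
For Fairview: 6.507, 16.483, 47.520, 71.541, 130.007, 132.248, 139.427.
Standard total = 107 200; weights = 0.1866, 0.1390, 0.0998, 0.1147, 0.1847, 0.1847, 0.0905.
Holloway: 0.1866×7.130 + 0.1390×23.623 + 0.0998×40.342 + 0.1147×78.095 + 0.1847×139.571 + 0.1847×122.735 + 0.0905×221.408 = 86.0835 per 1 000.
Fairview: 0.1866×6.507 + 0.1390×16.483 + 0.0998×47.520 + 0.1147×71.541 + 0.1847×130.007 + 0.1847×132.248 + 0.0905×139.427 = 77.5114 per 1 000.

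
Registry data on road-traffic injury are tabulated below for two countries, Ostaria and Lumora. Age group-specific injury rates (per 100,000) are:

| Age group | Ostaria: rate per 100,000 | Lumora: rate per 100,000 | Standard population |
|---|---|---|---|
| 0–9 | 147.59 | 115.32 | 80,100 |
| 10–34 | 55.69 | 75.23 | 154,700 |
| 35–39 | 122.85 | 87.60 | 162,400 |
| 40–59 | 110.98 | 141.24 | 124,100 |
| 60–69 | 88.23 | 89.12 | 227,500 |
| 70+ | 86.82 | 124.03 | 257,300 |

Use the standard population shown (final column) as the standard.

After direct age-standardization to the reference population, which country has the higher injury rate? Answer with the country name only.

Standard total = 1,006,100; weights = 0.0796, 0.1538, 0.1614, 0.1233, 0.2261, 0.2557.
Ostaria: 0.0796×147.59 + 0.1538×55.69 + 0.1614×122.85 + 0.1233×110.98 + 0.2261×88.23 + 0.2557×86.82 = 95.9863 per 100,000.
Lumora: 0.0796×115.32 + 0.1538×75.23 + 0.1614×87.60 + 0.1233×141.24 + 0.2261×89.12 + 0.2557×124.03 = 104.1815 per 100,000.

Lumora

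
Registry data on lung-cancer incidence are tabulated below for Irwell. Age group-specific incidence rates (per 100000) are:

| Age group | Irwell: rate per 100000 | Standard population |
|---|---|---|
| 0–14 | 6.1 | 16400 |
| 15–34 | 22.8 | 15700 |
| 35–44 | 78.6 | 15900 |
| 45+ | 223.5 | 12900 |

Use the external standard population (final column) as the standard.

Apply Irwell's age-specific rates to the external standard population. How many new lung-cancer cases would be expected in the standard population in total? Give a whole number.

46

Expected new lung-cancer cases = Σ (standard pop × age-specific rate ÷ 100000)
= 16400×6.1/100000 + 15700×22.8/100000 + 15900×78.6/100000 + 12900×223.5/100000
= 1.00 + 3.58 + 12.50 + 28.83 = 45.91.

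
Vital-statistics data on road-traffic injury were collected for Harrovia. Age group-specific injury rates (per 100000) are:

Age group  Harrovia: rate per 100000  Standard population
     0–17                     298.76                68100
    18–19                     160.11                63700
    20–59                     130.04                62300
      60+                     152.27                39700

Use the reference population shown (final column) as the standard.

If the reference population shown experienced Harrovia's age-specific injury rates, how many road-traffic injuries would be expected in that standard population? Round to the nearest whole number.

Expected road-traffic injuries = Σ (standard pop × age-specific rate ÷ 100000)
= 68100×298.76/100000 + 63700×160.11/100000 + 62300×130.04/100000 + 39700×152.27/100000
= 203.46 + 101.99 + 81.01 + 60.45 = 446.91.

447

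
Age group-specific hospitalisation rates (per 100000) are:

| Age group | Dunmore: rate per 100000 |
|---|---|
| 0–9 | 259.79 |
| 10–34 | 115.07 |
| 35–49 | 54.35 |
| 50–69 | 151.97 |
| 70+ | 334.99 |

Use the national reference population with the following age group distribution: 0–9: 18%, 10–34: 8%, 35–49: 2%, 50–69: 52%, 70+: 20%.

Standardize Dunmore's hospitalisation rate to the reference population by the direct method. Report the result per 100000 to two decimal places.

Standard weights: 0.18, 0.08, 0.02, 0.52, 0.20.
Standardized rate: 0.1800×259.79 + 0.0800×115.07 + 0.0200×54.35 + 0.5200×151.97 + 0.2000×334.99 = 203.0772 per 100000.

203.08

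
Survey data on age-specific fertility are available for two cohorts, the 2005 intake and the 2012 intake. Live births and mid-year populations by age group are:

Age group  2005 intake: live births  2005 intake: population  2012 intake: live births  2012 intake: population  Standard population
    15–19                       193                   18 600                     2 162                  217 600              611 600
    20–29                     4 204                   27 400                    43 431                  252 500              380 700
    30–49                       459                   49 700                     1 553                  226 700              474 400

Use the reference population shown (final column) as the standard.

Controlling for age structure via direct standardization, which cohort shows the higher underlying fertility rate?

Age-specific rates per 1 000 for the 2005 intake: 10.376, 153.431, 9.235.
For the 2012 intake: 9.936, 172.004, 6.850.
Standard total = 1 466 700; weights = 0.4170, 0.2596, 0.3234.
The 2005 intake: 0.4170×10.376 + 0.2596×153.431 + 0.3234×9.235 = 47.1388 per 1 000.
The 2012 intake: 0.4170×9.936 + 0.2596×172.004 + 0.3234×6.850 = 51.0046 per 1 000.

2012 intake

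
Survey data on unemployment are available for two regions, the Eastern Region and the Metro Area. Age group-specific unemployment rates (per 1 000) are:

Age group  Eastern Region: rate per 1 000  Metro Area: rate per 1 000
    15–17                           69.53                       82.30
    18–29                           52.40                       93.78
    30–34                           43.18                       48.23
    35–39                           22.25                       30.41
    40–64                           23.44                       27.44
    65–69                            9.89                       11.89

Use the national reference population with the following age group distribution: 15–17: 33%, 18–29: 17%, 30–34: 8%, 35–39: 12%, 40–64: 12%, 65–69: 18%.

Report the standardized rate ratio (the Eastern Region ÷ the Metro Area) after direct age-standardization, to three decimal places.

0.760

Standard weights: 0.33, 0.17, 0.08, 0.12, 0.12, 0.18.
The Eastern Region: 0.3300×69.53 + 0.1700×52.40 + 0.0800×43.18 + 0.1200×22.25 + 0.1200×23.44 + 0.1800×9.89 = 42.5703 per 1 000.
The Metro Area: 0.3300×82.30 + 0.1700×93.78 + 0.0800×48.23 + 0.1200×30.41 + 0.1200×27.44 + 0.1800×11.89 = 56.0422 per 1 000.
Ratio = 42.5703 ÷ 56.0422 = 0.75961.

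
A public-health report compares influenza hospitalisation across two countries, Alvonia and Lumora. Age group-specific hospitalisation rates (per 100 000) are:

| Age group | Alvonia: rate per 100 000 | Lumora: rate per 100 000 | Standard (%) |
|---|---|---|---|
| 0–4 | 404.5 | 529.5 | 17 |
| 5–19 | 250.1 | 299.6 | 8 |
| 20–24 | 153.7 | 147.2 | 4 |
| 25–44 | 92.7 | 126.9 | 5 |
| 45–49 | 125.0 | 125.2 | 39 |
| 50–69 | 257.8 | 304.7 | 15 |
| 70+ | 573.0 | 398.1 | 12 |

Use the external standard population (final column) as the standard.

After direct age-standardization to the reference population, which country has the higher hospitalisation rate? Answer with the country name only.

Standard weights: 0.17, 0.08, 0.04, 0.05, 0.39, 0.15, 0.12.
Alvonia: 0.1700×404.5 + 0.0800×250.1 + 0.0400×153.7 + 0.0500×92.7 + 0.3900×125.0 + 0.1500×257.8 + 0.1200×573.0 = 255.7360 per 100 000.
Lumora: 0.1700×529.5 + 0.0800×299.6 + 0.0400×147.2 + 0.0500×126.9 + 0.3900×125.2 + 0.1500×304.7 + 0.1200×398.1 = 268.5210 per 100 000.

Lumora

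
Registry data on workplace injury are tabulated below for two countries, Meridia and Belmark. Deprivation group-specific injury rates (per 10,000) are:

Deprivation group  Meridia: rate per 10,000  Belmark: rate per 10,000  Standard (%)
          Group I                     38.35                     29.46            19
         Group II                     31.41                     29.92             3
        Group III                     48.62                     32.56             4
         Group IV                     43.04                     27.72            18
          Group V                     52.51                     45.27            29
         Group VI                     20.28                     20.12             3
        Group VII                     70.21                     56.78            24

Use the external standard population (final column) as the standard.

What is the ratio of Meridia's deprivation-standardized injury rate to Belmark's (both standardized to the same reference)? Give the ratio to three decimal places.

1.261

Standard weights: 0.19, 0.03, 0.04, 0.18, 0.29, 0.03, 0.24.
Meridia: 0.1900×38.35 + 0.0300×31.41 + 0.0400×48.62 + 0.1800×43.04 + 0.2900×52.51 + 0.0300×20.28 + 0.2400×70.21 = 50.6075 per 10,000.
Belmark: 0.1900×29.46 + 0.0300×29.92 + 0.0400×32.56 + 0.1800×27.72 + 0.2900×45.27 + 0.0300×20.12 + 0.2400×56.78 = 40.1461 per 10,000.
Ratio = 50.6075 ÷ 40.1461 = 1.26058.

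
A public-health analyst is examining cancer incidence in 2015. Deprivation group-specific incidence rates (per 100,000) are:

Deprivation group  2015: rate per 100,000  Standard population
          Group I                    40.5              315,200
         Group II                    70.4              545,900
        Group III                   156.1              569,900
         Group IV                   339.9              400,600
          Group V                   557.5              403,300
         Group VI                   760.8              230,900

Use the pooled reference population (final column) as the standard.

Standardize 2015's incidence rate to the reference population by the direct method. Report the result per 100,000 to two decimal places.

274.49

Standard total = 2,465,800; weights = 0.1278, 0.2214, 0.2311, 0.1625, 0.1636, 0.0936.
Standardized rate: 0.1278×40.5 + 0.2214×70.4 + 0.2311×156.1 + 0.1625×339.9 + 0.1636×557.5 + 0.0936×760.8 = 274.4873 per 100,000.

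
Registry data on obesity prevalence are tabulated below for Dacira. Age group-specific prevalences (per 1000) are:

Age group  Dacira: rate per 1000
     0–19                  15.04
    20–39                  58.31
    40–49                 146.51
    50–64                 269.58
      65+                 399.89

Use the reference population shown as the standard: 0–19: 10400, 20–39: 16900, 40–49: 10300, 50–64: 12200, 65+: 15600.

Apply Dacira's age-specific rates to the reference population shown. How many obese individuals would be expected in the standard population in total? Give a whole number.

12178

Expected obese individuals = Σ (standard pop × age-specific rate ÷ 1000)
= 10400×15.04/1000 + 16900×58.31/1000 + 10300×146.51/1000 + 12200×269.58/1000 + 15600×399.89/1000
= 156.42 + 985.44 + 1509.05 + 3288.88 + 6238.28 = 12178.07.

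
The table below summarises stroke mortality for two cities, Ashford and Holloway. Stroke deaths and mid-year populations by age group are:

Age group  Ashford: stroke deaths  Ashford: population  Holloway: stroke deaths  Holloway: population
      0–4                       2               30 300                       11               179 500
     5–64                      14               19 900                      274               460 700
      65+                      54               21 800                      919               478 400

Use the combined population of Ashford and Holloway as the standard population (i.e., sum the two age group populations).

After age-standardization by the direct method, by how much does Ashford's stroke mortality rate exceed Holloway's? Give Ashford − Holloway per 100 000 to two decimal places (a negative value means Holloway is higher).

Age-specific rates per 100 000 for Ashford: 6.60, 70.35, 247.71.
For Holloway: 6.13, 59.47, 192.10.
Combined standard total = 1 190 600; weights = 0.1762, 0.4037, 0.4201.
Ashford: 0.1762×6.60 + 0.4037×70.35 + 0.4201×247.71 = 133.6289 per 100 000.
Holloway: 0.1762×6.13 + 0.4037×59.47 + 0.4201×192.10 = 105.7929 per 100 000.
Difference = 133.6289 − 105.7929 = 27.8361.

27.84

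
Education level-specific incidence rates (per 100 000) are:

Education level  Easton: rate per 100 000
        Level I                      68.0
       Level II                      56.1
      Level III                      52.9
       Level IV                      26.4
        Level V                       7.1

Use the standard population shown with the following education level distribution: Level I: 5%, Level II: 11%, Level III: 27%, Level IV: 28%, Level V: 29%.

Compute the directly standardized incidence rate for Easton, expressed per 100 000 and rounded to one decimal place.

33.3

Standard weights: 0.05, 0.11, 0.27, 0.28, 0.29.
Standardized rate: 0.0500×68.0 + 0.1100×56.1 + 0.2700×52.9 + 0.2800×26.4 + 0.2900×7.1 = 33.3050 per 100 000.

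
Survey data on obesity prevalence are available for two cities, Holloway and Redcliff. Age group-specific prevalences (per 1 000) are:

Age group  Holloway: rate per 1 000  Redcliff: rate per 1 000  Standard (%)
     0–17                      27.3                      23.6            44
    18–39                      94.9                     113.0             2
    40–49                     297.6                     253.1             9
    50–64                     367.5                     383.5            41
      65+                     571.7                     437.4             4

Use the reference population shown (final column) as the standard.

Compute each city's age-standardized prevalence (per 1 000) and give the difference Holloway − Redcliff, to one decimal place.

Standard weights: 0.44, 0.02, 0.09, 0.41, 0.04.
Holloway: 0.4400×27.3 + 0.0200×94.9 + 0.0900×297.6 + 0.4100×367.5 + 0.0400×571.7 = 214.2370 per 1 000.
Redcliff: 0.4400×23.6 + 0.0200×113.0 + 0.0900×253.1 + 0.4100×383.5 + 0.0400×437.4 = 210.1540 per 1 000.
Difference = 214.2370 − 210.1540 = 4.0830.

4.1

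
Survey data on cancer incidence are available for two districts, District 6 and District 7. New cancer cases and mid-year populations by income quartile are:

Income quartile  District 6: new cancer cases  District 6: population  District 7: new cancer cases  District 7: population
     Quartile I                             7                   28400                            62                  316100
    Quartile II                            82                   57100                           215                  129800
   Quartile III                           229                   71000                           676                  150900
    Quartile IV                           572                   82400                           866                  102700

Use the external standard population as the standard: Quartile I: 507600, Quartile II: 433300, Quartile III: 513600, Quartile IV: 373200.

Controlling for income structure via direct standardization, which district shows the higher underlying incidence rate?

Income-specific rates per 100000 for District 6: 24.65, 143.61, 322.54, 694.17.
For District 7: 19.61, 165.64, 447.98, 843.23.
Standard total = 1827700; weights = 0.2777, 0.2371, 0.2810, 0.2042.
District 6: 0.2777×24.65 + 0.2371×143.61 + 0.2810×322.54 + 0.2042×694.17 = 273.2706 per 100000.
District 7: 0.2777×19.61 + 0.2371×165.64 + 0.2810×447.98 + 0.2042×843.23 = 342.7827 per 100000.
The crude rates (372.54 vs 260.04) would put District 6 higher, but that reflects its income composition; once standardized to a common income structure, District 7 has the higher underlying rate.

District 7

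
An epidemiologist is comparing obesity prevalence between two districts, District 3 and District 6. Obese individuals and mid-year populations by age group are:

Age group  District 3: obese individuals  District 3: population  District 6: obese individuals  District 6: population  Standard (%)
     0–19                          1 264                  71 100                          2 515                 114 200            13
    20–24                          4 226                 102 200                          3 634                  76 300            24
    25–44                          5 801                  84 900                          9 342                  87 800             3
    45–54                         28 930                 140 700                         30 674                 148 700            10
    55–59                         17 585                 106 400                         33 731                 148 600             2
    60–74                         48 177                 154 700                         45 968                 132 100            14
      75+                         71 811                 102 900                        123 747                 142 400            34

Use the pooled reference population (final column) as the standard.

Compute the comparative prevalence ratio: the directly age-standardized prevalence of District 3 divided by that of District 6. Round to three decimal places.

0.825

Age-specific rates per 1 000 for District 3: 17.778, 41.350, 68.327, 205.615, 165.273, 311.422, 697.872.
For District 6: 22.023, 47.628, 106.401, 206.281, 226.992, 347.979, 869.010.
Standard weights: 0.13, 0.24, 0.03, 0.10, 0.02, 0.14, 0.34.
District 3: 0.1300×17.778 + 0.2400×41.350 + 0.0300×68.327 + 0.1000×205.615 + 0.0200×165.273 + 0.1400×311.422 + 0.3400×697.872 = 319.0274 per 1 000.
District 6: 0.1300×22.023 + 0.2400×47.628 + 0.0300×106.401 + 0.1000×206.281 + 0.0200×226.992 + 0.1400×347.979 + 0.3400×869.010 = 386.8340 per 1 000.
Ratio = 319.0274 ÷ 386.8340 = 0.82471.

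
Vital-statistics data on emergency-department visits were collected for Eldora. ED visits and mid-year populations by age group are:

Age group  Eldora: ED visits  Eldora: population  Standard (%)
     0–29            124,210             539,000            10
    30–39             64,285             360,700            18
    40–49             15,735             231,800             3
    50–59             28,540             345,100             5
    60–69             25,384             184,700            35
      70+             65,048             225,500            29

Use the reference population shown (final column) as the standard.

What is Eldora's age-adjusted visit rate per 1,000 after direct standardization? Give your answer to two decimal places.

Age-specific rates per 1,000 for Eldora: 230.445, 178.223, 67.882, 82.701, 137.434, 288.461.
Standard weights: 0.10, 0.18, 0.03, 0.05, 0.35, 0.29.
Standardized rate: 0.1000×230.445 + 0.1800×178.223 + 0.0300×67.882 + 0.0500×82.701 + 0.3500×137.434 + 0.2900×288.461 = 193.0517 per 1,000.

193.05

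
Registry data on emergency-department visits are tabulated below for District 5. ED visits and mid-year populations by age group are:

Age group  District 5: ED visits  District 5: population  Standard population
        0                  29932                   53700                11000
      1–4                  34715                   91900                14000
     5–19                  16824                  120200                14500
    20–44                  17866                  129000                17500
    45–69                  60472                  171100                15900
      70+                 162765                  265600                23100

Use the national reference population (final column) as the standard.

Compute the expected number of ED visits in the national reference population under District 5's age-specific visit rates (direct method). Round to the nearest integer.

35649

Age-specific rates per 1000 for District 5: 557.393, 377.748, 139.967, 138.496, 353.431, 612.820.
Expected ED visits = Σ (standard pop × age-specific rate ÷ 1000)
= 11000×557.393/1000 + 14000×377.748/1000 + 14500×139.967/1000 + 17500×138.496/1000 + 15900×353.431/1000 + 23100×612.820/1000
= 6131.32 + 5288.47 + 2029.52 + 2423.68 + 5619.55 + 14156.14 = 35648.68.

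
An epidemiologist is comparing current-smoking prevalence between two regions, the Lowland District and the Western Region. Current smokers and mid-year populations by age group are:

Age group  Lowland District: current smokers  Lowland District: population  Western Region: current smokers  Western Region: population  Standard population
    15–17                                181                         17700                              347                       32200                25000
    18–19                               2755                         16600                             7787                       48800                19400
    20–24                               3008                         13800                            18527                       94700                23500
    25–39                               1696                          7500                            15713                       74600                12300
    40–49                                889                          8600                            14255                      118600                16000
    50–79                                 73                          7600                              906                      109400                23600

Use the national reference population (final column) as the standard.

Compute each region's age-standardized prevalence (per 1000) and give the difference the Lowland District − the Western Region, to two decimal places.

Age-specific rates per 1000 for the Lowland District: 10.226, 165.964, 217.971, 226.133, 103.372, 9.605.
For the Western Region: 10.776, 159.570, 195.639, 210.630, 120.194, 8.282.
Standard total = 119800; weights = 0.2087, 0.1619, 0.1962, 0.1027, 0.1336, 0.1970.
The Lowland District: 0.2087×10.226 + 0.1619×165.964 + 0.1962×217.971 + 0.1027×226.133 + 0.1336×103.372 + 0.1970×9.605 = 110.6823 per 1000.
The Western Region: 0.2087×10.776 + 0.1619×159.570 + 0.1962×195.639 + 0.1027×210.630 + 0.1336×120.194 + 0.1970×8.282 = 105.7752 per 1000.
Difference = 110.6823 − 105.7752 = 4.9071.

4.91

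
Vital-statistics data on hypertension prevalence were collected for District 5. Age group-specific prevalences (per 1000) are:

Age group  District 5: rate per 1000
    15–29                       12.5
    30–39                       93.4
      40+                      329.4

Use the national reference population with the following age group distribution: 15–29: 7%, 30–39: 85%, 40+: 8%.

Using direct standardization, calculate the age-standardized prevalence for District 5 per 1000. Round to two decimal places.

106.62

Standard weights: 0.07, 0.85, 0.08.
Standardized rate: 0.0700×12.5 + 0.8500×93.4 + 0.0800×329.4 = 106.6170 per 1000.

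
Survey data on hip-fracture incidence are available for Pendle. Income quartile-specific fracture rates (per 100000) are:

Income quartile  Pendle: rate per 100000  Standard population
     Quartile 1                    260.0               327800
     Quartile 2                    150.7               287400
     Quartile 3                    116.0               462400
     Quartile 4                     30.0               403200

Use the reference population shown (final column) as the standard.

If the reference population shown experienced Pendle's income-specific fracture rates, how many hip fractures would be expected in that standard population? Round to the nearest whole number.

1943

Expected hip fractures = Σ (standard pop × income-specific rate ÷ 100000)
= 327800×260.0/100000 + 287400×150.7/100000 + 462400×116.0/100000 + 403200×30.0/100000
= 852.28 + 433.11 + 536.38 + 120.96 = 1942.74.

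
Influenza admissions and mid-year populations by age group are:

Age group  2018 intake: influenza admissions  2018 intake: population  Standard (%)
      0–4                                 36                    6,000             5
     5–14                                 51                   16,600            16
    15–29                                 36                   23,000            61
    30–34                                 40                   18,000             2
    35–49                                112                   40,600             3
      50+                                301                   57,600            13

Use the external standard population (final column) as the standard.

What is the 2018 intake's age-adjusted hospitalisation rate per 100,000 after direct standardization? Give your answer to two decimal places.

255.29

Age-specific rates per 100,000 for the 2018 intake: 600.00, 307.23, 156.52, 222.22, 275.86, 522.57.
Standard weights: 0.05, 0.16, 0.61, 0.02, 0.03, 0.13.
Standardized rate: 0.0500×600.00 + 0.1600×307.23 + 0.6100×156.52 + 0.0200×222.22 + 0.0300×275.86 + 0.1300×522.57 = 255.2892 per 100,000.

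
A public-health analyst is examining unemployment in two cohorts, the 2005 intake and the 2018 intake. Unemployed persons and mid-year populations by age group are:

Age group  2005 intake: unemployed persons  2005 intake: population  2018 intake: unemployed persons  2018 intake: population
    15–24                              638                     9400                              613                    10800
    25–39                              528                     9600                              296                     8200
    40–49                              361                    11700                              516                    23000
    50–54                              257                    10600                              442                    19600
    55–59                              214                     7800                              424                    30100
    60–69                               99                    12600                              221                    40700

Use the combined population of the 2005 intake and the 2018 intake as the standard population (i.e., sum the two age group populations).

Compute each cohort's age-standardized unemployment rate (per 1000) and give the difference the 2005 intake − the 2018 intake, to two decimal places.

7.93

Age-specific rates per 1000 for the 2005 intake: 67.872, 55.000, 30.855, 24.245, 27.436, 7.857.
For the 2018 intake: 56.759, 36.098, 22.435, 22.551, 14.086, 5.430.
Combined standard total = 194100; weights = 0.1041, 0.0917, 0.1788, 0.1556, 0.1953, 0.2746.
The 2005 intake: 0.1041×67.872 + 0.0917×55.000 + 0.1788×30.855 + 0.1556×24.245 + 0.1953×27.436 + 0.2746×7.857 = 28.9103 per 1000.
The 2018 intake: 0.1041×56.759 + 0.0917×36.098 + 0.1788×22.435 + 0.1556×22.551 + 0.1953×14.086 + 0.2746×5.430 = 20.9783 per 1000.
Difference = 28.9103 − 20.9783 = 7.9320.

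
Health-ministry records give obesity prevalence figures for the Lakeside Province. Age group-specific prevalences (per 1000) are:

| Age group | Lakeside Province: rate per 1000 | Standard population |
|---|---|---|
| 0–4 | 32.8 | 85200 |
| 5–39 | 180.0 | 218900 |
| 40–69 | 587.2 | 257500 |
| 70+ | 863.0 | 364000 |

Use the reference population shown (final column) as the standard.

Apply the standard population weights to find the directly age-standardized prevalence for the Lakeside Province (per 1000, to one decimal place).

548.3

Standard total = 925600; weights = 0.0920, 0.2365, 0.2782, 0.3933.
Standardized rate: 0.0920×32.8 + 0.2365×180.0 + 0.2782×587.2 + 0.3933×863.0 = 548.3282 per 1000.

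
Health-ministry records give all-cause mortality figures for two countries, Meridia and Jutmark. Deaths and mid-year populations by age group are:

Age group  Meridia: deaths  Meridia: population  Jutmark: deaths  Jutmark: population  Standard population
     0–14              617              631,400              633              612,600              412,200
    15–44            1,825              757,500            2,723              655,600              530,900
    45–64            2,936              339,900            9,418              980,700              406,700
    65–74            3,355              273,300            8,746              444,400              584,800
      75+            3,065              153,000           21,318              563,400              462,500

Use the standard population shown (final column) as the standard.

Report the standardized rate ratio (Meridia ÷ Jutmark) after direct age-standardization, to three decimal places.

Age-specific rates per 1,000 for Meridia: 0.977, 2.409, 8.638, 12.276, 20.033.
For Jutmark: 1.033, 4.153, 9.603, 19.680, 37.838.
Standard total = 2,397,100; weights = 0.1720, 0.2215, 0.1697, 0.2440, 0.1929.
Meridia: 0.1720×0.977 + 0.2215×2.409 + 0.1697×8.638 + 0.2440×12.276 + 0.1929×20.033 = 9.0271 per 1,000.
Jutmark: 0.1720×1.033 + 0.2215×4.153 + 0.1697×9.603 + 0.2440×19.680 + 0.1929×37.838 = 14.8287 per 1,000.
Ratio = 9.0271 ÷ 14.8287 = 0.60876.

0.609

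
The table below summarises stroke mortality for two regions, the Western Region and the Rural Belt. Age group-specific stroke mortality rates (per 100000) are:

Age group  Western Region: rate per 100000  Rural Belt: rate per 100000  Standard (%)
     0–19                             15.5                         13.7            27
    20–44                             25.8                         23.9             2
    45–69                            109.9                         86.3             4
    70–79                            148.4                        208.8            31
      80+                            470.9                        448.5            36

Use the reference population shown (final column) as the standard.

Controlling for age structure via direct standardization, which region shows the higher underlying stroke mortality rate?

Rural Belt

Standard weights: 0.27, 0.02, 0.04, 0.31, 0.36.
The Western Region: 0.2700×15.5 + 0.0200×25.8 + 0.0400×109.9 + 0.3100×148.4 + 0.3600×470.9 = 224.6250 per 100000.
The Rural Belt: 0.2700×13.7 + 0.0200×23.9 + 0.0400×86.3 + 0.3100×208.8 + 0.3600×448.5 = 233.8170 per 100000.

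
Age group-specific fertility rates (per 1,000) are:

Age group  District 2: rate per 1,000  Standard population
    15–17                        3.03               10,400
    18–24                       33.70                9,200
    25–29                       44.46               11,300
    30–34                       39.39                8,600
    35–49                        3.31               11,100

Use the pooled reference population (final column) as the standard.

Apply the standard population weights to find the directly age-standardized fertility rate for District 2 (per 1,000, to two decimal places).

Standard total = 50,600; weights = 0.2055, 0.1818, 0.2233, 0.1700, 0.2194.
Standardized rate: 0.2055×3.03 + 0.1818×33.70 + 0.2233×44.46 + 0.1700×39.39 + 0.2194×3.31 = 24.0997 per 1,000.

24.10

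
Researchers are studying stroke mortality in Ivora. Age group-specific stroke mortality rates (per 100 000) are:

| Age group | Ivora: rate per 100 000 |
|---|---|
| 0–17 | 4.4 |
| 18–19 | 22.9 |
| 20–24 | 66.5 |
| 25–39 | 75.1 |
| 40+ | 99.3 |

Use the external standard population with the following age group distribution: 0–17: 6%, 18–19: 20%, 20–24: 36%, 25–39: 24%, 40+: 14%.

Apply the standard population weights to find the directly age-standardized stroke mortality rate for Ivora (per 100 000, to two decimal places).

Standard weights: 0.06, 0.20, 0.36, 0.24, 0.14.
Standardized rate: 0.0600×4.4 + 0.2000×22.9 + 0.3600×66.5 + 0.2400×75.1 + 0.1400×99.3 = 60.7100 per 100 000.

60.71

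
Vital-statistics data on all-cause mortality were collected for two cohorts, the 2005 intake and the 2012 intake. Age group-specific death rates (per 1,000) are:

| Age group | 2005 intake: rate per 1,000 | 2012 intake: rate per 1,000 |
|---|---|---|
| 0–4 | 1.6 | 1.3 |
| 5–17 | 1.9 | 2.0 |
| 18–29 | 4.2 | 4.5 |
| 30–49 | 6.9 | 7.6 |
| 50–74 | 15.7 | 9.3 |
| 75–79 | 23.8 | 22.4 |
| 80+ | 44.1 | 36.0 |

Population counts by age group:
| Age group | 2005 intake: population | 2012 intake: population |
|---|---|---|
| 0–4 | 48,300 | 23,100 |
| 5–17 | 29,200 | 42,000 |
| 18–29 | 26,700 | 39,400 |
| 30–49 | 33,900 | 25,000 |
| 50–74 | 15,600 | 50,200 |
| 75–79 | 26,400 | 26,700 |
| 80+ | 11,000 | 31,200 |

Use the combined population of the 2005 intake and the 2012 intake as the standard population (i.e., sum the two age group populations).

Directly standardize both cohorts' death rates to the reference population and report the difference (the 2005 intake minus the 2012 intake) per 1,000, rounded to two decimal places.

Combined standard total = 428,700; weights = 0.1666, 0.1661, 0.1542, 0.1374, 0.1535, 0.1239, 0.0984.
The 2005 intake: 0.1666×1.6 + 0.1661×1.9 + 0.1542×4.2 + 0.1374×6.9 + 0.1535×15.7 + 0.1239×23.8 + 0.0984×44.1 = 11.8764 per 1,000.
The 2012 intake: 0.1666×1.3 + 0.1661×2.0 + 0.1542×4.5 + 0.1374×7.6 + 0.1535×9.3 + 0.1239×22.4 + 0.0984×36.0 = 10.0324 per 1,000.
Difference = 11.8764 − 10.0324 = 1.8440.

1.84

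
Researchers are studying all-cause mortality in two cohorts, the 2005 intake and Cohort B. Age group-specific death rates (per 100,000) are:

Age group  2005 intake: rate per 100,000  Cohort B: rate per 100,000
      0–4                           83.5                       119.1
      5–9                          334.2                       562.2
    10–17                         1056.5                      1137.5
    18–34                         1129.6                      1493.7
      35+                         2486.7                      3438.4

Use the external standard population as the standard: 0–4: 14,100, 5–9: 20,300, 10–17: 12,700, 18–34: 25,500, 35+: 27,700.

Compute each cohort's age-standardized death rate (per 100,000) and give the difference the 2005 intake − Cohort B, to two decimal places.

-416.81

Standard total = 100,300; weights = 0.1406, 0.2024, 0.1266, 0.2542, 0.2762.
The 2005 intake: 0.1406×83.5 + 0.2024×334.2 + 0.1266×1056.5 + 0.2542×1129.6 + 0.2762×2486.7 = 1187.0942 per 100,000.
Cohort B: 0.1406×119.1 + 0.2024×562.2 + 0.1266×1137.5 + 0.2542×1493.7 + 0.2762×3438.4 = 1603.9008 per 100,000.
Difference = 1187.0942 − 1603.9008 = -416.8066.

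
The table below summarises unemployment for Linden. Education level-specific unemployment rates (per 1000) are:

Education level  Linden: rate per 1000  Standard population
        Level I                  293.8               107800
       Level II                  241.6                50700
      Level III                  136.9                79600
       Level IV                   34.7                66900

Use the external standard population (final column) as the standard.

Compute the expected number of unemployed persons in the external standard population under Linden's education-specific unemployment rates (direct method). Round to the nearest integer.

Expected unemployed persons = Σ (standard pop × education-specific rate ÷ 1000)
= 107800×293.8/1000 + 50700×241.6/1000 + 79600×136.9/1000 + 66900×34.7/1000
= 31671.64 + 12249.12 + 10897.24 + 2321.43 = 57139.43.

57139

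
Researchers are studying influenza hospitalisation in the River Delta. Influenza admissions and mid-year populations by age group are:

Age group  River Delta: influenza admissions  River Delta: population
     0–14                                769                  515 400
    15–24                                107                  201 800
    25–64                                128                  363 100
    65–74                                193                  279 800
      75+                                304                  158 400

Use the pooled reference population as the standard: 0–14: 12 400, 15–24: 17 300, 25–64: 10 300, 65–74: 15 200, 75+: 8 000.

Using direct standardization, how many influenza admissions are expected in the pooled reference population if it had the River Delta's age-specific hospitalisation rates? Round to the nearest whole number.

57

Age-specific rates per 100 000 for the River Delta: 149.20, 53.02, 35.25, 68.98, 191.92.
Expected influenza admissions = Σ (standard pop × age-specific rate ÷ 100 000)
= 12 400×149.20/100 000 + 17 300×53.02/100 000 + 10 300×35.25/100 000 + 15 200×68.98/100 000 + 8 000×191.92/100 000
= 18.50 + 9.17 + 3.63 + 10.48 + 15.35 = 57.14.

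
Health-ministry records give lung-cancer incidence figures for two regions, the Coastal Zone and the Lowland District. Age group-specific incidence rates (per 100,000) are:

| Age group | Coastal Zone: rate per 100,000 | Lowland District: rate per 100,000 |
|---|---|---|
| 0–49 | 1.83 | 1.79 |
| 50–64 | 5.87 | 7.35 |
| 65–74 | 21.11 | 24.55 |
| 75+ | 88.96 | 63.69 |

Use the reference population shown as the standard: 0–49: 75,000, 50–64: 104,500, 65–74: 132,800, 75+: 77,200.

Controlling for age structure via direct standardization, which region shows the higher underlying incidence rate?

Standard total = 389,500; weights = 0.1926, 0.2683, 0.3409, 0.1982.
The Coastal Zone: 0.1926×1.83 + 0.2683×5.87 + 0.3409×21.11 + 0.1982×88.96 = 26.7568 per 100,000.
The Lowland District: 0.1926×1.79 + 0.2683×7.35 + 0.3409×24.55 + 0.1982×63.69 = 23.3105 per 100,000.

Coastal Zone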